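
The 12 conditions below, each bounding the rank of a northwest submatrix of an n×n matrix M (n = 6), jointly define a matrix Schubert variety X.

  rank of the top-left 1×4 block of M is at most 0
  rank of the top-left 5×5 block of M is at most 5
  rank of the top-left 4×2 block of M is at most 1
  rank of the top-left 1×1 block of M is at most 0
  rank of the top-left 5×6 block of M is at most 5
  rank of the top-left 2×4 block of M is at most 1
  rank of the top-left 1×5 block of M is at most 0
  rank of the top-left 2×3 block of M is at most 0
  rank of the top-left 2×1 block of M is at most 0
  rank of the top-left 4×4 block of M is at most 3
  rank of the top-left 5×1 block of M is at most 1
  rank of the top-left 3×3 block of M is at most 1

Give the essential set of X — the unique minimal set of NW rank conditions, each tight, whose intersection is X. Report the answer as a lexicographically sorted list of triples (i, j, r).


Rank table r_w(6×6) implied by the 12 constraints:

  R[1]: 0 | 0 | 0 | 0 | 0 | 1
  R[2]: 0 | 0 | 0 | 1 | 1 | 2
  R[3]: 1 | 1 | 1 | 2 | 2 | 3
  R[4]: 1 | 1 | 2 | 3 | 3 | 4
  R[5]: 1 | 2 | 3 | 4 | 4 | 5
  R[6]: 1 | 2 | 3 | 4 | 5 | 6

second differences of R give the permutation w = (6, 4, 1, 3, 2, 5).

|D(w)|=9, |Ess(w)|=3:

[(1, 5, 0), (2, 3, 0), (4, 2, 1)]


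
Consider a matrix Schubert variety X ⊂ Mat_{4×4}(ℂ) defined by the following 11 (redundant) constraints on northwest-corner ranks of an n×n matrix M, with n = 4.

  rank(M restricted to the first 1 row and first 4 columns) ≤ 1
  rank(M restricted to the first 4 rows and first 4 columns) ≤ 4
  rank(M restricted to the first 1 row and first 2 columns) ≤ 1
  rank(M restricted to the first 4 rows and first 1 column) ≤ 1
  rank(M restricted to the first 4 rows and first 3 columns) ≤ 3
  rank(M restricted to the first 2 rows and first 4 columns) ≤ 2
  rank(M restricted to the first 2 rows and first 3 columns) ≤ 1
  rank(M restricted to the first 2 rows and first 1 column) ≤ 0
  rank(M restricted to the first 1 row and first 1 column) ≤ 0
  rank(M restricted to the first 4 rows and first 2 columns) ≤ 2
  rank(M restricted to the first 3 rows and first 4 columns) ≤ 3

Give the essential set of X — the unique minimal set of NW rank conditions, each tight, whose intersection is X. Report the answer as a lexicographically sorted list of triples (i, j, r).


Recovering R(i,j) via the rank-extension bound from the 11 conditions:

  i=1: 0 | 1 | 1 | 1
  i=2: 0 | 1 | 1 | 2
  i=3: 1 | 2 | 2 | 3
  i=4: 1 | 2 | 3 | 4

hence w(1..4) = (2, 4, 1, 3).

Rothe diagram D(w) (3 cells), 2 SE-corners (essential conditions):

[(2, 1, 0), (2, 3, 1)]


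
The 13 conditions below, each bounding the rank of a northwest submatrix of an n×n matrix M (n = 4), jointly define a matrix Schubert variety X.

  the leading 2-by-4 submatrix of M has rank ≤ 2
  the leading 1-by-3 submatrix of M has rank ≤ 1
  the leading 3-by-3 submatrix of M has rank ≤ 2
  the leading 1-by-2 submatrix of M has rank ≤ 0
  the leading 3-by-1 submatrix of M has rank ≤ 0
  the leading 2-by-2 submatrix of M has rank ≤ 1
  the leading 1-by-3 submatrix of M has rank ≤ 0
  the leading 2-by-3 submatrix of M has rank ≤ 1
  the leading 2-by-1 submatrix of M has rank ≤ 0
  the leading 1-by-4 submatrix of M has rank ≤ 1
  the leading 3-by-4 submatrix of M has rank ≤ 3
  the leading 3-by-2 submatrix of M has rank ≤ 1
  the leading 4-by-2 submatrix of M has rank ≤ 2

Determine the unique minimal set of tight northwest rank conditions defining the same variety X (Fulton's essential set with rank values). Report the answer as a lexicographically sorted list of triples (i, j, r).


Reconstructing r_w from the 13 given conditions:

  i=1: 0 0 0 1
  i=2: 0 1 1 2
  i=3: 0 1 2 3
  i=4: 1 2 3 4

giving w = (4, 2, 3, 1) via Δ²R.

Fulton essential set (2 of the 5 Rothe cells):

[(1, 3, 0), (3, 1, 0)]


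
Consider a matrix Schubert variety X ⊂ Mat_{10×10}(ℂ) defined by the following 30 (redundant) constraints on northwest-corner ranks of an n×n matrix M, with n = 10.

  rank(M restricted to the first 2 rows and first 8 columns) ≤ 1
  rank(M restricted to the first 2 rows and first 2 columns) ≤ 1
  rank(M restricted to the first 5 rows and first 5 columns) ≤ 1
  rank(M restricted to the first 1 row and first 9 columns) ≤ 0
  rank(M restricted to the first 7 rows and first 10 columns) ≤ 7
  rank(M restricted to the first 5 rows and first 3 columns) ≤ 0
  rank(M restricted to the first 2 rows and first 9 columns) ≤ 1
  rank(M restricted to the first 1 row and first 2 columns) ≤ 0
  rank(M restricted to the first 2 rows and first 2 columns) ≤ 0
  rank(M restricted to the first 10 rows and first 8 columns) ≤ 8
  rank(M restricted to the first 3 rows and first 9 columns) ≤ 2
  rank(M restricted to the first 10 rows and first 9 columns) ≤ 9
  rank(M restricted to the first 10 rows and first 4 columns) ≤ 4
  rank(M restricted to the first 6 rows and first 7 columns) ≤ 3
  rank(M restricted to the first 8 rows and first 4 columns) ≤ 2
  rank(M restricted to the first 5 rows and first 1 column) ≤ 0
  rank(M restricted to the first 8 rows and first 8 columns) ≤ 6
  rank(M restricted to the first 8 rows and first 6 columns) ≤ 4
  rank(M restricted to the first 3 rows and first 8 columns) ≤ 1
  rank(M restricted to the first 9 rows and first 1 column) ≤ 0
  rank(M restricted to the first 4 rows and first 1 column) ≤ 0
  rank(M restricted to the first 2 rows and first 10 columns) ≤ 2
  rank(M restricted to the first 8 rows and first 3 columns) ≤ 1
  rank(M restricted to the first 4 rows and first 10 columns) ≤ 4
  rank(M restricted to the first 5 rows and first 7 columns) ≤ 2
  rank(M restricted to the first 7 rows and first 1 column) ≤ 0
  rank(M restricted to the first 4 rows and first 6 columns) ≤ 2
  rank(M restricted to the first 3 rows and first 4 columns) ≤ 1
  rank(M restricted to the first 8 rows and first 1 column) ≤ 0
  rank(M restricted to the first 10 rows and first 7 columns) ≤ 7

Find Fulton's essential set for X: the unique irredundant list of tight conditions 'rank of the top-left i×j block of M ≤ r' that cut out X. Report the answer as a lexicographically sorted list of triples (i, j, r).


Propagating the 30 rank bounds to every northwest block:

  R[1]: 0, 0, 0, 0, 0, 0, 0, 0, 0, 1
  R[2]: 0, 0, 0, 1, 1, 1, 1, 1, 1, 2
  R[3]: 0, 0, 0, 1, 1, 1, 1, 1, 2, 3
  R[4]: 0, 0, 0, 1, 1, 2, 2, 2, 3, 4
  R[5]: 0, 0, 0, 1, 1, 2, 2, 3, 4, 5
  R[6]: 0, 1, 1, 2, 2, 3, 3, 4, 5, 6
  R[7]: 0, 1, 1, 2, 3, 4, 4, 5, 6, 7
  R[8]: 0, 1, 1, 2, 3, 4, 5, 6, 7, 8
  R[9]: 0, 1, 2, 3, 4, 5, 6, 7, 8, 9
  R[10]: 1, 2, 3, 4, 5, 6, 7, 8, 9, 10

reading off 1-entries of Δ²R: w = (10, 4, 9, 6, 8, 2, 5, 7, 3, 1).

|D(w)|=34, |Ess(w)|=7:

[(1, 9, 0), (3, 8, 1), (5, 3, 0), (5, 5, 1), (5, 7, 2), (8, 3, 1), (9, 1, 0)]


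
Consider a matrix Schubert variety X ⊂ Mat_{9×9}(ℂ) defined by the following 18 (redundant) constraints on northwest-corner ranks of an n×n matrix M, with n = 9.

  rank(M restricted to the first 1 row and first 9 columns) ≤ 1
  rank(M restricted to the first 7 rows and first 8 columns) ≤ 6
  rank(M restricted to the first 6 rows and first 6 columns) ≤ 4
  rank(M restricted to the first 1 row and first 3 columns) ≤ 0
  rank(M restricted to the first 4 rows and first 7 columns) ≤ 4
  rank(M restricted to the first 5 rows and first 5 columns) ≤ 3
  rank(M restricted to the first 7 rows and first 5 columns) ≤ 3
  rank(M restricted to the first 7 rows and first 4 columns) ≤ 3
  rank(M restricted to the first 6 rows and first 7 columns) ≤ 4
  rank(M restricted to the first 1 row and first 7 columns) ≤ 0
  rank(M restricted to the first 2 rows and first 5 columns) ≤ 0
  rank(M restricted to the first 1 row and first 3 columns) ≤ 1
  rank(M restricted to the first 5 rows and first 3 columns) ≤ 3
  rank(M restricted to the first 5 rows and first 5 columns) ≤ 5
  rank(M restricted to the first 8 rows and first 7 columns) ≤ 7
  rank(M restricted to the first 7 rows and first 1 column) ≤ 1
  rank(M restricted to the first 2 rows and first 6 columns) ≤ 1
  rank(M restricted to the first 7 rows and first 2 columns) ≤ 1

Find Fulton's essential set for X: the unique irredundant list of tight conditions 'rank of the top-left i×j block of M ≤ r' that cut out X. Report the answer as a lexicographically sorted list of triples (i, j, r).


Recovering R(i,j) via the rank-extension bound from the 18 conditions:

  row 1: 0, 0, 0, 0, 0, 0, 0, 1, 1
  row 2: 0, 0, 0, 0, 0, 1, 1, 2, 2
  row 3: 1, 1, 1, 1, 1, 2, 2, 3, 3
  row 4: 1, 1, 2, 2, 2, 3, 3, 4, 4
  row 5: 1, 1, 2, 3, 3, 4, 4, 5, 5
  row 6: 1, 1, 2, 3, 3, 4, 4, 5, 6
  row 7: 1, 1, 2, 3, 3, 4, 5, 6, 7
  row 8: 1, 2, 3, 4, 4, 5, 6, 7, 8
  row 9: 1, 2, 3, 4, 5, 6, 7, 8, 9

second differences of R give the permutation w = (8, 6, 1, 3, 4, 9, 7, 2, 5).

|D(w)|=19, |Ess(w)|=5:

[(1, 7, 0), (2, 5, 0), (6, 7, 4), (7, 2, 1), (7, 5, 3)]


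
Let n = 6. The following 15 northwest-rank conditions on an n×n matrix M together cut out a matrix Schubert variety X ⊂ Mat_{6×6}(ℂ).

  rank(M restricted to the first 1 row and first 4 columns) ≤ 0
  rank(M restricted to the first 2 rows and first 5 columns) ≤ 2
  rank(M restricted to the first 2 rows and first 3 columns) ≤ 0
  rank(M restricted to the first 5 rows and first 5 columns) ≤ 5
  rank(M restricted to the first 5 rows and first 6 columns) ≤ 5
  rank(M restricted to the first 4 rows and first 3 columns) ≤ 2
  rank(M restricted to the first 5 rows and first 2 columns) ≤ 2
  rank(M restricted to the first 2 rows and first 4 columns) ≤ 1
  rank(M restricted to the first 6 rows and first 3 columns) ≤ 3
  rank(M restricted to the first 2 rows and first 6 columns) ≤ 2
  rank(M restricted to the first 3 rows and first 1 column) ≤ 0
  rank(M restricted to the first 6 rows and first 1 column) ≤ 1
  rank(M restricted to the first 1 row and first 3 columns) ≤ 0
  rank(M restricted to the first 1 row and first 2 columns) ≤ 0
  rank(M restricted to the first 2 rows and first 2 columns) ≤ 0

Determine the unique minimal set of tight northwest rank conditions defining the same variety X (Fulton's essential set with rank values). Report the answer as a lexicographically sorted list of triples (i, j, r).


Propagating the 15 rank bounds to every northwest block:

  R[1]: 0 | 0 | 0 | 0 | 1 | 1
  R[2]: 0 | 0 | 0 | 1 | 2 | 2
  R[3]: 0 | 1 | 1 | 2 | 3 | 3
  R[4]: 1 | 2 | 2 | 3 | 4 | 4
  R[5]: 1 | 2 | 3 | 4 | 5 | 5
  R[6]: 1 | 2 | 3 | 4 | 5 | 6

hence w(1..6) = (5, 4, 2, 1, 3, 6).

ℓ(w)=8; the 3 essential cells (i,j,r):

[(1, 4, 0), (2, 3, 0), (3, 1, 0)]


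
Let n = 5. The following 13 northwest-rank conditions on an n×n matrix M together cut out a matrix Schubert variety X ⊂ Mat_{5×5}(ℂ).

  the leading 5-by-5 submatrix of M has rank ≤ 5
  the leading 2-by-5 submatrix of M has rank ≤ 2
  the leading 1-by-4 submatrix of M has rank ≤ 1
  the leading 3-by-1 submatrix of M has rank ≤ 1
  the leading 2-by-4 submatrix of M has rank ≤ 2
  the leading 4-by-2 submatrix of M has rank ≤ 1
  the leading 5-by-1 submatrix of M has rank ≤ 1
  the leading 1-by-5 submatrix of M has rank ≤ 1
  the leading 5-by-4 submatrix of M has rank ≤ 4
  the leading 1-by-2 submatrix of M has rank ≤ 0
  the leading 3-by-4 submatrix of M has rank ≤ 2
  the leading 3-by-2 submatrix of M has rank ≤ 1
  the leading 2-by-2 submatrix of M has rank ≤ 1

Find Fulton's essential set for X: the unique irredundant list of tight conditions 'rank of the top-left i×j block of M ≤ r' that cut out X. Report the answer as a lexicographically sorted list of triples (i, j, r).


The tightest implied rank at each (i,j), from the 13 conditions:

  R[1]: 0 | 0 | 1 | 1 | 1
  R[2]: 1 | 1 | 2 | 2 | 2
  R[3]: 1 | 1 | 2 | 2 | 3
  R[4]: 1 | 1 | 2 | 3 | 4
  R[5]: 1 | 2 | 3 | 4 | 5

so w = (3, 1, 5, 4, 2).

ℓ(w)=5; the 3 essential cells (i,j,r):

[(1, 2, 0), (3, 4, 2), (4, 2, 1)]


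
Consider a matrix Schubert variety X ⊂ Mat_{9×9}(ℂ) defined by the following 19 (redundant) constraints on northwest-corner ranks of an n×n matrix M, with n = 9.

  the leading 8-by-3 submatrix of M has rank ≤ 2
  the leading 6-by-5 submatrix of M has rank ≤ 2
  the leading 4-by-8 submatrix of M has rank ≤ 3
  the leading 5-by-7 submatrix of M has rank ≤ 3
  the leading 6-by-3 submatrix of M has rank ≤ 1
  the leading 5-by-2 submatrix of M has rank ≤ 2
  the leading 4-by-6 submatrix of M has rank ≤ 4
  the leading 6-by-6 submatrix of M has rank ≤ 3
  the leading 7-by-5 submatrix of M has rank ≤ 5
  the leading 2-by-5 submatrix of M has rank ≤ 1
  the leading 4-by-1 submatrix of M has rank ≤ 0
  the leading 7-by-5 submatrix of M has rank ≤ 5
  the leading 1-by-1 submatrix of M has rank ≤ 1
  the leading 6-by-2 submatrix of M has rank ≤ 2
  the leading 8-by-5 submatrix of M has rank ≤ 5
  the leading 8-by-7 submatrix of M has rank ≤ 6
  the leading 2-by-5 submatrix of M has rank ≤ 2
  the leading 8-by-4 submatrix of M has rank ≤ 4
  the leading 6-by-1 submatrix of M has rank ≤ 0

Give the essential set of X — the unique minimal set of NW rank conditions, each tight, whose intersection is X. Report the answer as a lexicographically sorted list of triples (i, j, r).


Computing R[i][j] = min implied NW-rank bound (n=9, 19 conditions):

  i=1: 0 | 1 | 1 | 1 | 1 | 1 | 1 | 1 | 1
  i=2: 0 | 1 | 1 | 1 | 1 | 2 | 2 | 2 | 2
  i=3: 0 | 1 | 1 | 2 | 2 | 3 | 3 | 3 | 3
  i=4: 0 | 1 | 1 | 2 | 2 | 3 | 3 | 3 | 4
  i=5: 0 | 1 | 1 | 2 | 2 | 3 | 3 | 4 | 5
  i=6: 0 | 1 | 1 | 2 | 2 | 3 | 4 | 5 | 6
  i=7: 1 | 2 | 2 | 3 | 3 | 4 | 5 | 6 | 7
  i=8: 1 | 2 | 2 | 3 | 4 | 5 | 6 | 7 | 8
  i=9: 1 | 2 | 3 | 4 | 5 | 6 | 7 | 8 | 9

hence w(1..9) = (2, 6, 4, 9, 8, 7, 1, 5, 3).

Rothe diagram D(w) (20 cells), 7 SE-corners (essential conditions):

[(2, 5, 1), (4, 8, 3), (5, 7, 3), (6, 1, 0), (6, 3, 1), (6, 5, 2), (8, 3, 2)]


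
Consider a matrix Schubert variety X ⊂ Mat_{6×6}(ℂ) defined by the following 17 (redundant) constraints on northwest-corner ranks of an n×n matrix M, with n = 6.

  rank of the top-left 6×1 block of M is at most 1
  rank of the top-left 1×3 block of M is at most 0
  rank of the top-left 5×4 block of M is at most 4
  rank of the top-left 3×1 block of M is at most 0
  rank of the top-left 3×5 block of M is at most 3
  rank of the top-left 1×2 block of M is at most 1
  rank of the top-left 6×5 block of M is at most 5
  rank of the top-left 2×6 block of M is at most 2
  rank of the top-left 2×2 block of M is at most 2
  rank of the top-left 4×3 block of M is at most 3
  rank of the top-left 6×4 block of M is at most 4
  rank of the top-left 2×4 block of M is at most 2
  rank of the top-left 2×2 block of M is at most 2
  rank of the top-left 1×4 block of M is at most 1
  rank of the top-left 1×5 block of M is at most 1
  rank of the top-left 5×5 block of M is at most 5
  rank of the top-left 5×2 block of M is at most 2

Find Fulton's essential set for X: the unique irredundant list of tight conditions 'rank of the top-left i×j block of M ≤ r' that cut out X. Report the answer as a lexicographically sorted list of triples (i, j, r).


Reconstructing r_w from the 17 given conditions:

  R[1]: 0  0  0  1  1  1
  R[2]: 0  1  1  2  2  2
  R[3]: 0  1  2  3  3  3
  R[4]: 1  2  3  4  4  4
  R[5]: 1  2  3  4  5  5
  R[6]: 1  2  3  4  5  6

second differences of R give the permutation w = (4, 2, 3, 1, 5, 6).

D(w) has 5 cells with 2 SE-corners; essential set:

[(1, 3, 0), (3, 1, 0)]


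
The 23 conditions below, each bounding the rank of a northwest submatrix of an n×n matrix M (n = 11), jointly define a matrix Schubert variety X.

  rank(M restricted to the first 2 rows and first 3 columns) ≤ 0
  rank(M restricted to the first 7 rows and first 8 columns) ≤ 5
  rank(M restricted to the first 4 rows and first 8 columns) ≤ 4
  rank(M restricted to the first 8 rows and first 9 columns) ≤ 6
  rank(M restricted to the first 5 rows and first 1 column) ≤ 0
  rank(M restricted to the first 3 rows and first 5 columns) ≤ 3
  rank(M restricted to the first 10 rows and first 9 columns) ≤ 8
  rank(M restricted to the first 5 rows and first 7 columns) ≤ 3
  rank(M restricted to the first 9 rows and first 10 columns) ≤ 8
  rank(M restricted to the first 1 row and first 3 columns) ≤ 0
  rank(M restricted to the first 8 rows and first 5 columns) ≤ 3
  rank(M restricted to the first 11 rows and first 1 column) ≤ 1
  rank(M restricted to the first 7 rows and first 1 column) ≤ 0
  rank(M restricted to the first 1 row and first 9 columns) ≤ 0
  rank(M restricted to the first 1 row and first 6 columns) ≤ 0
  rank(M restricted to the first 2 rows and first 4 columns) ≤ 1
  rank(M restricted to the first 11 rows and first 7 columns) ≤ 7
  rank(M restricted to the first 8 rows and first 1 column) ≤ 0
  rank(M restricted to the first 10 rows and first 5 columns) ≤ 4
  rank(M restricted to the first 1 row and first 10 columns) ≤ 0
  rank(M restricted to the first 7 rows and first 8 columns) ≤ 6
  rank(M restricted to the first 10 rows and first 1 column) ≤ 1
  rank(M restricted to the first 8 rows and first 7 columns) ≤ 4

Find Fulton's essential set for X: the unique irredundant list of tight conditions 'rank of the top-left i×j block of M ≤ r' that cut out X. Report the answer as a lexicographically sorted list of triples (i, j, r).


Rank table r_w(11×11) implied by the 23 constraints:

  i=1: 0, 0, 0, 0, 0, 0, 0, 0, 0, 0, 1
  i=2: 0, 0, 0, 1, 1, 1, 1, 1, 1, 1, 2
  i=3: 0, 1, 1, 2, 2, 2, 2, 2, 2, 2, 3
  i=4: 0, 1, 2, 3, 3, 3, 3, 3, 3, 3, 4
  i=5: 0, 1, 2, 3, 3, 3, 3, 4, 4, 4, 5
  i=6: 0, 1, 2, 3, 3, 4, 4, 5, 5, 5, 6
  i=7: 0, 1, 2, 3, 3, 4, 4, 5, 6, 6, 7
  i=8: 0, 1, 2, 3, 3, 4, 4, 5, 6, 7, 8
  i=9: 1, 2, 3, 4, 4, 5, 5, 6, 7, 8, 9
  i=10: 1, 2, 3, 4, 4, 5, 6, 7, 8, 9, 10
  i=11: 1, 2, 3, 4, 5, 6, 7, 8, 9, 10, 11

the unique w with this rank table is (11, 4, 2, 3, 8, 6, 9, 10, 1, 7, 5).

ℓ(w)=28; the 7 essential cells (i,j,r):

[(1, 10, 0), (2, 3, 0), (5, 7, 3), (8, 1, 0), (8, 5, 3), (8, 7, 4), (10, 5, 4)]


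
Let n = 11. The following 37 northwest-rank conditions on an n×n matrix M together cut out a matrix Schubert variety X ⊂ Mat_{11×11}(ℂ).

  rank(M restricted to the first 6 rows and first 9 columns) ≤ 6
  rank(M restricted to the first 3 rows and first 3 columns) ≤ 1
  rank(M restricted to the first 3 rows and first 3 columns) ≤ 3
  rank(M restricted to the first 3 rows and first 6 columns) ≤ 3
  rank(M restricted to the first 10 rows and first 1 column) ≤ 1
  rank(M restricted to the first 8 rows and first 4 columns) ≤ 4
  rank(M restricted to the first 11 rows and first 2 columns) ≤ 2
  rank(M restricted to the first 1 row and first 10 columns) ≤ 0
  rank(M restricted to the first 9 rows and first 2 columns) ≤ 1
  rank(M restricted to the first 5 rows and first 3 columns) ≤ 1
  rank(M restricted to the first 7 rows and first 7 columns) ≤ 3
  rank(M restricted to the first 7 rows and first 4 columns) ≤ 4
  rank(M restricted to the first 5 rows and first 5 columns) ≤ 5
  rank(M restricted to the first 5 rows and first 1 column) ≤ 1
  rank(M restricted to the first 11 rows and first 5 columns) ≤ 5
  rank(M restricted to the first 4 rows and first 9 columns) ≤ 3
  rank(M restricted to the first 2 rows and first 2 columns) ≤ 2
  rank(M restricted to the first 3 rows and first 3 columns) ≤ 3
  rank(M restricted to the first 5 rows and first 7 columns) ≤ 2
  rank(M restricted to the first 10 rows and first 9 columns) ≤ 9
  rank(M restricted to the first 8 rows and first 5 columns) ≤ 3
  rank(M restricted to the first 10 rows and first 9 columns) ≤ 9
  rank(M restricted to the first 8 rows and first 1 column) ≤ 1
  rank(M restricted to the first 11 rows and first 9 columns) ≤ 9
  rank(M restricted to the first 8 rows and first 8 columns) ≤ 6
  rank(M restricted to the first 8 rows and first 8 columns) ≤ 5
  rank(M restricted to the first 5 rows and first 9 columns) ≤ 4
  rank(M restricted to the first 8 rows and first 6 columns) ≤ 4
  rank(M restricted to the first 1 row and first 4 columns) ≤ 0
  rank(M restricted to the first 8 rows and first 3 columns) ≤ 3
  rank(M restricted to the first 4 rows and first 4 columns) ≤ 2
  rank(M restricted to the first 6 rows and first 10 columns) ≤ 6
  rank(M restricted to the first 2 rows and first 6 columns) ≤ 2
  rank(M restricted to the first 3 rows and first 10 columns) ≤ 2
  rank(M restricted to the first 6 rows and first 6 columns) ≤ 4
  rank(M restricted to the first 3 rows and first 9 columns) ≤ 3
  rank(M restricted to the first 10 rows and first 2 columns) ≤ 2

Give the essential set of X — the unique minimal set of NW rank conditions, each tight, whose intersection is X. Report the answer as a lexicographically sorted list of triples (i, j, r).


Recovering R(i,j) via the rank-extension bound from the 37 conditions:

  row 1: 0 | 0 | 0 | 0 | 0 | 0 | 0 | 0 | 0 | 0 | 1
  row 2: 1 | 1 | 1 | 1 | 1 | 1 | 1 | 1 | 1 | 1 | 2
  row 3: 1 | 1 | 1 | 2 | 2 | 2 | 2 | 2 | 2 | 2 | 3
  row 4: 1 | 1 | 1 | 2 | 2 | 2 | 2 | 3 | 3 | 3 | 4
  row 5: 1 | 1 | 1 | 2 | 2 | 2 | 2 | 3 | 4 | 4 | 5
  row 6: 1 | 1 | 2 | 3 | 3 | 3 | 3 | 4 | 5 | 5 | 6
  row 7: 1 | 1 | 2 | 3 | 3 | 3 | 3 | 4 | 5 | 6 | 7
  row 8: 1 | 1 | 2 | 3 | 3 | 4 | 4 | 5 | 6 | 7 | 8
  row 9: 1 | 1 | 2 | 3 | 4 | 5 | 5 | 6 | 7 | 8 | 9
  row 10: 1 | 2 | 3 | 4 | 5 | 6 | 6 | 7 | 8 | 9 | 10
  row 11: 1 | 2 | 3 | 4 | 5 | 6 | 7 | 8 | 9 | 10 | 11

second differences of R give the permutation w = (11, 1, 4, 8, 9, 3, 10, 6, 5, 2, 7).

D(w) has 30 cells with 6 SE-corners; essential set:

[(1, 10, 0), (5, 3, 1), (5, 7, 2), (7, 7, 3), (8, 5, 3), (9, 2, 1)]


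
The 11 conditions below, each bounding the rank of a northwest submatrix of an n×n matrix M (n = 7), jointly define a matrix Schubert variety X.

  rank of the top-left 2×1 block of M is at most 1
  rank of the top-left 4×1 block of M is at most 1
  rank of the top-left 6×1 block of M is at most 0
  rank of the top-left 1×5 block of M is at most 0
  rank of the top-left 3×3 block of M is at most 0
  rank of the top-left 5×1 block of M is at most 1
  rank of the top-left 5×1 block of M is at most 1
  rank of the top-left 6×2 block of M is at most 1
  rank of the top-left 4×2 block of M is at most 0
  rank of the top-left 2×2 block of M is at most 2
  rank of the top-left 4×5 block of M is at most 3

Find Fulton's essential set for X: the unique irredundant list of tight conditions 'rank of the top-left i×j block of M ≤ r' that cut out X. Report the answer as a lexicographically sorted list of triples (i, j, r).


Computing R[i][j] = min implied NW-rank bound (n=7, 11 conditions):

  row 1: 0 0 0 0 0 1 1
  row 2: 0 0 0 1 1 2 2
  row 3: 0 0 0 1 2 3 3
  row 4: 0 0 1 2 3 4 4
  row 5: 0 1 2 3 4 5 5
  row 6: 0 1 2 3 4 5 6
  row 7: 1 2 3 4 5 6 7

the unique w with this rank table is (6, 4, 5, 3, 2, 7, 1).

D(w) has 15 cells with 4 SE-corners; essential set:

[(1, 5, 0), (3, 3, 0), (4, 2, 0), (6, 1, 0)]


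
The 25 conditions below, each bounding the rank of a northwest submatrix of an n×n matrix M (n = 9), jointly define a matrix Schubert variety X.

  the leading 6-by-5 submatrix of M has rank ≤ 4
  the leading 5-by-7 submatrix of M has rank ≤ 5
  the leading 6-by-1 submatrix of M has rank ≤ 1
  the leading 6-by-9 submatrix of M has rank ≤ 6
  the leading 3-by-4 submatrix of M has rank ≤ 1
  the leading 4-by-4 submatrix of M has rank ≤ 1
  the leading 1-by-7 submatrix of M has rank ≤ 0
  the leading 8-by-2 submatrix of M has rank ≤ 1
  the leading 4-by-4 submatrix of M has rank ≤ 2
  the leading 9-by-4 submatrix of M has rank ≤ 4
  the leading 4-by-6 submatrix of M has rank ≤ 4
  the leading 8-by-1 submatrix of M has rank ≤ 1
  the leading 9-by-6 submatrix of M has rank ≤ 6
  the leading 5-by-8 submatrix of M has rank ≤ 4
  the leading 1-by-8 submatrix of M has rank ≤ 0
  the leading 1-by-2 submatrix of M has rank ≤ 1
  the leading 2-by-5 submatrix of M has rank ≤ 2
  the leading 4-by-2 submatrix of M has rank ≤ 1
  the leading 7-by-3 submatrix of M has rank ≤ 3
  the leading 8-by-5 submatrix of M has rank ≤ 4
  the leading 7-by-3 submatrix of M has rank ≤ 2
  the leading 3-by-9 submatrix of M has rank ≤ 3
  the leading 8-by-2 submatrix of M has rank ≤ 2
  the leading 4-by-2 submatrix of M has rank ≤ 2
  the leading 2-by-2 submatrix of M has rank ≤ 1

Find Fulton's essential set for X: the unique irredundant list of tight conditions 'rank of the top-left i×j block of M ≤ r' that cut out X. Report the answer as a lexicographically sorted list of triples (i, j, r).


Rank table r_w(9×9) implied by the 25 constraints:

  row 1: 0 0 0 0 0 0 0 0 1
  row 2: 1 1 1 1 1 1 1 1 2
  row 3: 1 1 1 1 2 2 2 2 3
  row 4: 1 1 1 1 2 3 3 3 4
  row 5: 1 1 2 2 3 4 4 4 5
  row 6: 1 1 2 3 4 5 5 5 6
  row 7: 1 1 2 3 4 5 6 6 7
  row 8: 1 1 2 3 4 5 6 7 8
  row 9: 1 2 3 4 5 6 7 8 9

hence w(1..9) = (9, 1, 5, 6, 3, 4, 7, 8, 2).

|D(w)|=18, |Ess(w)|=3:

[(1, 8, 0), (4, 4, 1), (8, 2, 1)]


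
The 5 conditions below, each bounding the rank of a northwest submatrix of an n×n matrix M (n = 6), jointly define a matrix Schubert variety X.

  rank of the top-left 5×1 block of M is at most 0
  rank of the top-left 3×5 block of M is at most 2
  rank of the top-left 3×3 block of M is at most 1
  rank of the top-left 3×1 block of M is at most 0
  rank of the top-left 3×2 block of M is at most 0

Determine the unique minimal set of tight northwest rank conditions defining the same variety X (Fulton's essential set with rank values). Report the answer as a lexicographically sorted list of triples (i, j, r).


The tightest implied rank at each (i,j), from the 5 conditions:

  i=1: 0, 0, 1, 1, 1, 1
  i=2: 0, 0, 1, 2, 2, 2
  i=3: 0, 0, 1, 2, 2, 3
  i=4: 0, 1, 2, 3, 3, 4
  i=5: 0, 1, 2, 3, 4, 5
  i=6: 1, 2, 3, 4, 5, 6

hence w(1..6) = (3, 4, 6, 2, 5, 1).

Rothe diagram D(w) (9 cells), 3 SE-corners (essential conditions):

[(3, 2, 0), (3, 5, 2), (5, 1, 0)]


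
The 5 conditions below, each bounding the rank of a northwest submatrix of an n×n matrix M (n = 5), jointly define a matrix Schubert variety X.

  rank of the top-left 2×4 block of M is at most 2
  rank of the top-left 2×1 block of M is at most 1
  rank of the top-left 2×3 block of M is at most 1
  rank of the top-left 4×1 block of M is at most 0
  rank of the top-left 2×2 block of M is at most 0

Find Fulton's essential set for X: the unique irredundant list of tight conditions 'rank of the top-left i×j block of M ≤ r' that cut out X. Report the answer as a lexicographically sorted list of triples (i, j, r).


Reconstructing r_w from the 5 given conditions:

  R[1]: 0, 0, 1, 1, 1
  R[2]: 0, 0, 1, 2, 2
  R[3]: 0, 1, 2, 3, 3
  R[4]: 0, 1, 2, 3, 4
  R[5]: 1, 2, 3, 4, 5

hence w(1..5) = (3, 4, 2, 5, 1).

2 SE-corners of the 6-cell Rothe diagram give Ess(w):

[(2, 2, 0), (4, 1, 0)]


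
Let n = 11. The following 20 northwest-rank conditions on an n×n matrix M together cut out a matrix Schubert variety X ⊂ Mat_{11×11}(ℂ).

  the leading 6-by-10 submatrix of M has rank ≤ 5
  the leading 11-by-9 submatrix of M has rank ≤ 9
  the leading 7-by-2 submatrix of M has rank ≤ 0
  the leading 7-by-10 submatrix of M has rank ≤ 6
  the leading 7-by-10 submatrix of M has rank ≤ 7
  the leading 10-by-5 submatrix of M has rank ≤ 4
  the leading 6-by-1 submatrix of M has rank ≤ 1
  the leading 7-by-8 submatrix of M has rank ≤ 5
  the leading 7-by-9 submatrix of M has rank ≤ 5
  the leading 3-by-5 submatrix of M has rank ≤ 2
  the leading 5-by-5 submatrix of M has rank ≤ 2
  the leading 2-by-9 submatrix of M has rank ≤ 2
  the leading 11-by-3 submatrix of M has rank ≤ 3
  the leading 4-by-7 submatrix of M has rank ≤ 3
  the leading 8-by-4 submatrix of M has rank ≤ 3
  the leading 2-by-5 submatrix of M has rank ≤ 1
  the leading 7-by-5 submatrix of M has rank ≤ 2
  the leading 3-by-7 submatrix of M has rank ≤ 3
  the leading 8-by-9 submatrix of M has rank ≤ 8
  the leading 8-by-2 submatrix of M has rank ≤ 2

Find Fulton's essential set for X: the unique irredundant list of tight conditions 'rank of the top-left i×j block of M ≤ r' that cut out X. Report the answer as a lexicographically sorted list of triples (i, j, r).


Reconstructing r_w from the 20 given conditions:

  i=1: 0, 0, 1, 1, 1, 1, 1, 1, 1, 1, 1
  i=2: 0, 0, 1, 1, 1, 2, 2, 2, 2, 2, 2
  i=3: 0, 0, 1, 2, 2, 3, 3, 3, 3, 3, 3
  i=4: 0, 0, 1, 2, 2, 3, 3, 4, 4, 4, 4
  i=5: 0, 0, 1, 2, 2, 3, 4, 5, 5, 5, 5
  i=6: 0, 0, 1, 2, 2, 3, 4, 5, 5, 5, 6
  i=7: 0, 0, 1, 2, 2, 3, 4, 5, 5, 6, 7
  i=8: 1, 1, 2, 3, 3, 4, 5, 6, 6, 7, 8
  i=9: 1, 2, 3, 4, 4, 5, 6, 7, 7, 8, 9
  i=10: 1, 2, 3, 4, 4, 5, 6, 7, 8, 9, 10
  i=11: 1, 2, 3, 4, 5, 6, 7, 8, 9, 10, 11

so w = (3, 6, 4, 8, 7, 11, 10, 1, 2, 9, 5).

D(w) has 25 cells with 7 SE-corners; essential set:

[(2, 5, 1), (4, 7, 3), (6, 10, 5), (7, 2, 0), (7, 5, 2), (7, 9, 5), (10, 5, 4)]


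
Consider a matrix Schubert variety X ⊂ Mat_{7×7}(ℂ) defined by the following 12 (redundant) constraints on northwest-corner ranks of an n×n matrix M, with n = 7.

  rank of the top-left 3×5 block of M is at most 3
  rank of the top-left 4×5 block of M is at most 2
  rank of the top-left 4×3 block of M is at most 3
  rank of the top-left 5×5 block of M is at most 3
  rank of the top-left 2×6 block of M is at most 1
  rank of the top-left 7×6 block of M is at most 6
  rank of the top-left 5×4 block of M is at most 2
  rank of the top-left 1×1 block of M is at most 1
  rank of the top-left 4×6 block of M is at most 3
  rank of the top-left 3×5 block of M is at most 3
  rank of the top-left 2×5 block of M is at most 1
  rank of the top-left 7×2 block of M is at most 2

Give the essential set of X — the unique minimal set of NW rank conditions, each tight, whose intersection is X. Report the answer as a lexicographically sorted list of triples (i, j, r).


Rank table r_w(7×7) implied by the 12 constraints:

  R[1]: 1 1 1 1 1 1 1
  R[2]: 1 1 1 1 1 1 2
  R[3]: 1 2 2 2 2 2 3
  R[4]: 1 2 2 2 2 3 4
  R[5]: 1 2 2 2 3 4 5
  R[6]: 1 2 3 3 4 5 6
  R[7]: 1 2 3 4 5 6 7

reading off 1-entries of Δ²R: w = (1, 7, 2, 6, 5, 3, 4).

Rothe diagram D(w) (10 cells), 3 SE-corners (essential conditions):

[(2, 6, 1), (4, 5, 2), (5, 4, 2)]


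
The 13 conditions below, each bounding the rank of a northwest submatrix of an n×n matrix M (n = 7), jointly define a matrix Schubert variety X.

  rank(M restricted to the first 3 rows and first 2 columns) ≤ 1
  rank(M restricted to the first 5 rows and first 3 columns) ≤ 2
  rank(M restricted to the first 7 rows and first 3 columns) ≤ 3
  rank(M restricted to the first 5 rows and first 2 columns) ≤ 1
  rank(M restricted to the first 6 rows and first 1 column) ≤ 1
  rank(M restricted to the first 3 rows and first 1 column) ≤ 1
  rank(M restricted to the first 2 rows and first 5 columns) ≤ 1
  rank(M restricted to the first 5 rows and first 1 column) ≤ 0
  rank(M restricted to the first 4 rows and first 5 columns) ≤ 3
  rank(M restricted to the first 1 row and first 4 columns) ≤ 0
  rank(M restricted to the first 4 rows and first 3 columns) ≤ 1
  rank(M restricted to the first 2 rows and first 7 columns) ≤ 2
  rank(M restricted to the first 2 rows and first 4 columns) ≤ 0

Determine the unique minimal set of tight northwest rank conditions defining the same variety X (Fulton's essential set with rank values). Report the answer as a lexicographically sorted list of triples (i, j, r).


Reconstructing r_w from the 13 given conditions:

  R[1]: 0 0 0 0 1 1 1
  R[2]: 0 0 0 0 1 2 2
  R[3]: 0 1 1 1 2 3 3
  R[4]: 0 1 1 2 3 4 4
  R[5]: 0 1 2 3 4 5 5
  R[6]: 1 2 3 4 5 6 6
  R[7]: 1 2 3 4 5 6 7

second differences of R give the permutation w = (5, 6, 2, 4, 3, 1, 7).

ℓ(w)=12; the 3 essential cells (i,j,r):

[(2, 4, 0), (4, 3, 1), (5, 1, 0)]


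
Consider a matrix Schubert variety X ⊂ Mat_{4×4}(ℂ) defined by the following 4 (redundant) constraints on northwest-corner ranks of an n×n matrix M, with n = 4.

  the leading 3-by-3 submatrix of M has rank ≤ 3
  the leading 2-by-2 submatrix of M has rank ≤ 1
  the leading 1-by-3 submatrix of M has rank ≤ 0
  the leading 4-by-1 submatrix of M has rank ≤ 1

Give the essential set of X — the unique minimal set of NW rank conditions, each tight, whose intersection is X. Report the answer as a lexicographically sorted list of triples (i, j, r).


The tightest implied rank at each (i,j), from the 4 conditions:

  i=1: 0 | 0 | 0 | 1
  i=2: 1 | 1 | 1 | 2
  i=3: 1 | 2 | 2 | 3
  i=4: 1 | 2 | 3 | 4

hence w(1..4) = (4, 1, 2, 3).

Rothe diagram D(w) (3 cells), 1 SE-corner (essential condition):

[(1, 3, 0)]


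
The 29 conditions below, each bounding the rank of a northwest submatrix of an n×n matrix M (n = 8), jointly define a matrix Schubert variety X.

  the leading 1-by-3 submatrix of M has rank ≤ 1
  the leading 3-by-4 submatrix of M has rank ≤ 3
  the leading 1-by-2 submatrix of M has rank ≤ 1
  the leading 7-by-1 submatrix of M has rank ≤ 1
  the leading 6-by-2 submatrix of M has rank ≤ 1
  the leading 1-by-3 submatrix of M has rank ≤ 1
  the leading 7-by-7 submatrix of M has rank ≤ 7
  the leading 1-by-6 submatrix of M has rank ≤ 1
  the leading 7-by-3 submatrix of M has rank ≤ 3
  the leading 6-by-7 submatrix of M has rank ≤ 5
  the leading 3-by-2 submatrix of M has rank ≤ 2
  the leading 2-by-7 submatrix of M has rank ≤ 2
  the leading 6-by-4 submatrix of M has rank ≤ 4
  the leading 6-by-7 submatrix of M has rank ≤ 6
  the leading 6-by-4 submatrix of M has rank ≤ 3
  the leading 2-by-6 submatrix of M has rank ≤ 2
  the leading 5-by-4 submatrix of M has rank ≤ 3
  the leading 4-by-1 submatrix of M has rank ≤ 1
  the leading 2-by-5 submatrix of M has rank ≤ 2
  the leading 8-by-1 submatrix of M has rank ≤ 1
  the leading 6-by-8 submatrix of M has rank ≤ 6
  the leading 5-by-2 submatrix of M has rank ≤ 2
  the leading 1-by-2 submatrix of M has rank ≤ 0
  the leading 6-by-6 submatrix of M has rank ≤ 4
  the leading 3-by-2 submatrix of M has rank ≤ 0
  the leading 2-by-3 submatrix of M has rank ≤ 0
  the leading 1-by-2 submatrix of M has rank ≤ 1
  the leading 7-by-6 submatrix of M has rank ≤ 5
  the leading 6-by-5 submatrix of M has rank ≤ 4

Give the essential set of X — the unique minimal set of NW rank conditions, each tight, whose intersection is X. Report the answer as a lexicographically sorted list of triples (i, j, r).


Propagating the 29 rank bounds to every northwest block:

  R[1]: 0 | 0 | 0 | 1 | 1 | 1 | 1 | 1
  R[2]: 0 | 0 | 0 | 1 | 2 | 2 | 2 | 2
  R[3]: 0 | 0 | 1 | 2 | 3 | 3 | 3 | 3
  R[4]: 1 | 1 | 2 | 3 | 4 | 4 | 4 | 4
  R[5]: 1 | 1 | 2 | 3 | 4 | 4 | 5 | 5
  R[6]: 1 | 1 | 2 | 3 | 4 | 4 | 5 | 6
  R[7]: 1 | 2 | 3 | 4 | 5 | 5 | 6 | 7
  R[8]: 1 | 2 | 3 | 4 | 5 | 6 | 7 | 8

second differences of R give the permutation w = (4, 5, 3, 1, 7, 8, 2, 6).

Rothe diagram D(w) (12 cells), 4 SE-corners (essential conditions):

[(2, 3, 0), (3, 2, 0), (6, 2, 1), (6, 6, 4)]


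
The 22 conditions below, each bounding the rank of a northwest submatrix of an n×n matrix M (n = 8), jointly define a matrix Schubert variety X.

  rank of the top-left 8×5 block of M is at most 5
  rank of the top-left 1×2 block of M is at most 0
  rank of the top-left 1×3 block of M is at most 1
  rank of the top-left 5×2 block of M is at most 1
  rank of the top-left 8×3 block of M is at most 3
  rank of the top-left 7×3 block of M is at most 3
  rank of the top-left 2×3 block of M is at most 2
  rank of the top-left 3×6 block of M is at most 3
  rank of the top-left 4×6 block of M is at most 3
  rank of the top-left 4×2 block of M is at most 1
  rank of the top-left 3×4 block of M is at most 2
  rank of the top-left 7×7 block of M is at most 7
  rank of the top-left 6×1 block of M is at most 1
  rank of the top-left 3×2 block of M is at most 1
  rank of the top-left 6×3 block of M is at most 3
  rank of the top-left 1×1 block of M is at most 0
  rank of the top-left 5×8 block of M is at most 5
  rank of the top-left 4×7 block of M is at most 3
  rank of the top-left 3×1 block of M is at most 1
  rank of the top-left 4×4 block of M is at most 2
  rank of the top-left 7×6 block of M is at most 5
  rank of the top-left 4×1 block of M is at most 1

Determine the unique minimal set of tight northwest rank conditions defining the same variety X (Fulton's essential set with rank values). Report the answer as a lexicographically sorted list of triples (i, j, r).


Propagating the 22 rank bounds to every northwest block:

  row 1: 0 | 0 | 1 | 1 | 1 | 1 | 1 | 1
  row 2: 1 | 1 | 2 | 2 | 2 | 2 | 2 | 2
  row 3: 1 | 1 | 2 | 2 | 3 | 3 | 3 | 3
  row 4: 1 | 1 | 2 | 2 | 3 | 3 | 3 | 4
  row 5: 1 | 1 | 2 | 3 | 4 | 4 | 4 | 5
  row 6: 1 | 2 | 3 | 4 | 5 | 5 | 5 | 6
  row 7: 1 | 2 | 3 | 4 | 5 | 5 | 6 | 7
  row 8: 1 | 2 | 3 | 4 | 5 | 6 | 7 | 8

second differences of R give the permutation w = (3, 1, 5, 8, 4, 2, 7, 6).

D(w) has 10 cells with 5 SE-corners; essential set:

[(1, 2, 0), (4, 4, 2), (4, 7, 3), (5, 2, 1), (7, 6, 5)]


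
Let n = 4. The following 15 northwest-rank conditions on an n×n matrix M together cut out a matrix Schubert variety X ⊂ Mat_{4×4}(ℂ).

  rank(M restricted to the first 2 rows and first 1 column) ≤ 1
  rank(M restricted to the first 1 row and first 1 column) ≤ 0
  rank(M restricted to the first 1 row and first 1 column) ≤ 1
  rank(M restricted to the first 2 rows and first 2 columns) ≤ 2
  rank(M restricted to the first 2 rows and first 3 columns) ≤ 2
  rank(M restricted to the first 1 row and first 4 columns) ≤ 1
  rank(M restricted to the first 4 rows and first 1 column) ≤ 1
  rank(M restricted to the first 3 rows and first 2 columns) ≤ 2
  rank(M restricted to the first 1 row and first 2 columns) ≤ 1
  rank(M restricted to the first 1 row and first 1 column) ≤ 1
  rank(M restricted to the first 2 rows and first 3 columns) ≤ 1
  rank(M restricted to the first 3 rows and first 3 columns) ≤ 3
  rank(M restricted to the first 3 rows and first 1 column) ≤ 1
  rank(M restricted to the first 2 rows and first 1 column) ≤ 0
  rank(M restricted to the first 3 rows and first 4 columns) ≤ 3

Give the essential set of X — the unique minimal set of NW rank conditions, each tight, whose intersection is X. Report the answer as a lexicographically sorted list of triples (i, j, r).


Propagating the 15 rank bounds to every northwest block:

  R[1]: 0, 1, 1, 1
  R[2]: 0, 1, 1, 2
  R[3]: 1, 2, 2, 3
  R[4]: 1, 2, 3, 4

so w = (2, 4, 1, 3).

ℓ(w)=3; the 2 essential cells (i,j,r):

[(2, 1, 0), (2, 3, 1)]


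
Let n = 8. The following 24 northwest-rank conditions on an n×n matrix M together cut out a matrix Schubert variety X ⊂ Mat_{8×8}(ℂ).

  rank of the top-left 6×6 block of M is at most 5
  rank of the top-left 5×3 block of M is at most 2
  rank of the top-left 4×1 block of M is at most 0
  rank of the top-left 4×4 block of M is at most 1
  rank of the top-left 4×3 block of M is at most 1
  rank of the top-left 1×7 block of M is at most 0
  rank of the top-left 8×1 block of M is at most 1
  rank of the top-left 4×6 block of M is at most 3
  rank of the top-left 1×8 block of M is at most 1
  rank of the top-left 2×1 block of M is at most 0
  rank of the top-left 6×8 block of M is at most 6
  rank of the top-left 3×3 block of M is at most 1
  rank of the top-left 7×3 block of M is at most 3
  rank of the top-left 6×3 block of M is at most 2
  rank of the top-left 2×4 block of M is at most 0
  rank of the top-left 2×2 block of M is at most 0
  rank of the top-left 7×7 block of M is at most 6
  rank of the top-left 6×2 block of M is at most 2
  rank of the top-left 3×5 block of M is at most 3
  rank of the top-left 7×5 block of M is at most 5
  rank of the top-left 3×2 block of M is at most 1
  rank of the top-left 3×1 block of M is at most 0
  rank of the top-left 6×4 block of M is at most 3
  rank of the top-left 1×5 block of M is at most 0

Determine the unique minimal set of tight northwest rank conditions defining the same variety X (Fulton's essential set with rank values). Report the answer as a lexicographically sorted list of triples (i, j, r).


The tightest implied rank at each (i,j), from the 24 conditions:

  0 | 0 | 0 | 0 | 0 | 0 | 0 | 1
  0 | 0 | 0 | 0 | 1 | 1 | 1 | 2
  0 | 1 | 1 | 1 | 2 | 2 | 2 | 3
  0 | 1 | 1 | 1 | 2 | 3 | 3 | 4
  1 | 2 | 2 | 2 | 3 | 4 | 4 | 5
  1 | 2 | 2 | 3 | 4 | 5 | 5 | 6
  1 | 2 | 3 | 4 | 5 | 6 | 6 | 7
  1 | 2 | 3 | 4 | 5 | 6 | 7 | 8

giving w = (8, 5, 2, 6, 1, 4, 3, 7) via Δ²R.

Rothe diagram D(w) (16 cells), 5 SE-corners (essential conditions):

[(1, 7, 0), (2, 4, 0), (4, 1, 0), (4, 4, 1), (6, 3, 2)]
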